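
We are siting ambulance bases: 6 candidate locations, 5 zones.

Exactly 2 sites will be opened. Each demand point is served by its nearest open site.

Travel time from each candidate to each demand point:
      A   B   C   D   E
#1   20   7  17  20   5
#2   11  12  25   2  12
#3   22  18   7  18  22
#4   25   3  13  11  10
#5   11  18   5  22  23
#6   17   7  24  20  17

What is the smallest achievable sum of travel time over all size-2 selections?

Open {#2, #4}.
  A→#2 11, B→#4 3, C→#4 13, D→#2 2, E→#4 10  ⇒ total 39.
Compare {#4, #5}: total 40.
Compare {#1, #2}: total 42.
No size-2 selection does better; minimum is 39.

39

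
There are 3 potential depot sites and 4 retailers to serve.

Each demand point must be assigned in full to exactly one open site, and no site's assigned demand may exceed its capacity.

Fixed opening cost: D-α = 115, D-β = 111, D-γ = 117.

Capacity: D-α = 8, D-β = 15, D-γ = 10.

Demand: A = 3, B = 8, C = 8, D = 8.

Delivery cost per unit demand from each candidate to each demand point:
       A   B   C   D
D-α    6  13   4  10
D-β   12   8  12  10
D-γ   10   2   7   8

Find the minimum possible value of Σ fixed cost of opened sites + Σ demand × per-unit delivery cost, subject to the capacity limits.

Open {D-α, D-β, D-γ}; cheapest assignment that respects the capacities:
  D-α (cap 8, load 8): C — cost 8×4 = 32
  D-β (cap 15, load 11): A, D — cost 3×12 + 8×10 = 116
  D-γ (cap 10, load 8): B — cost 8×2 = 16
  Shipping 164, fixed 343 → total 507.
  Any other capacity-feasible assignment to {D-α, D-β, D-γ} ships for at least 164.
Total demand is 27 and no other set of sites has combined capacity ≥ 27, so {D-α, D-β, D-γ} is the only feasible choice of open sites. Minimum: 507.

507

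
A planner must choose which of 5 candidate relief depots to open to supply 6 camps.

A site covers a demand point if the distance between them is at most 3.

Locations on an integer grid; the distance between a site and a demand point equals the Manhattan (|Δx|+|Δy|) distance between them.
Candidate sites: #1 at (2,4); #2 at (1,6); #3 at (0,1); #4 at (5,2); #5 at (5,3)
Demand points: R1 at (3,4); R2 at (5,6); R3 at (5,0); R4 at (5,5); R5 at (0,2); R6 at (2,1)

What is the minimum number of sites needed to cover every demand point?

Coverage sets (demand points within 3 of each site):
  #1: {R1, R6}
  #2: {}
  #3: {R5, R6}
  #4: {R3, R4}
  #5: {R1, R2, R3, R4}
No single site covers all 6 demand points.
But {#3, #5} covers everything, so the minimum is 2.

2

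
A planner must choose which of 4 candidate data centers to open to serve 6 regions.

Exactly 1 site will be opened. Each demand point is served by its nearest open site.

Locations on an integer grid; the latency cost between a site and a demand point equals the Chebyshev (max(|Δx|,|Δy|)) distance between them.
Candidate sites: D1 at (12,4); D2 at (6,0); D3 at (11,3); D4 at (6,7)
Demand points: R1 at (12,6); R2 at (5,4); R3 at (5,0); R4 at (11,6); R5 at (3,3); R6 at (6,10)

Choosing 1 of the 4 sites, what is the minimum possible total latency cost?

Open {D4}.
  R1→D4 6, R2→D4 3, R3→D4 7, R4→D4 5, R5→D4 4, R6→D4 3  ⇒ total 28.
Compare {D2}: total 30.
Compare {D1}: total 33.
No size-1 selection does better; minimum is 28.

28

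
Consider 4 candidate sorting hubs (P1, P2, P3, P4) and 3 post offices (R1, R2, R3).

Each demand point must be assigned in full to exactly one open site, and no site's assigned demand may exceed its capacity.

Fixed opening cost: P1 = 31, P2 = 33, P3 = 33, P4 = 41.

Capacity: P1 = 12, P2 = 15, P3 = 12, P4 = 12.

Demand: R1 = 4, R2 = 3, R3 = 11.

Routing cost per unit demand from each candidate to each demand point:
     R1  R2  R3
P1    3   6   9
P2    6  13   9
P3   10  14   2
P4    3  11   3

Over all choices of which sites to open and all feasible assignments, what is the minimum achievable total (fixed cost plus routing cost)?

Open {P1, P3}; cheapest assignment that respects the capacities:
  P1 (cap 12, load 7): R1, R2 — cost 4×3 + 3×6 = 30
  P3 (cap 12, load 11): R3 — cost 11×2 = 22
  Shipping 52, fixed 64 → total 116.
  Any other capacity-feasible assignment to {P1, P3} ships for at least 52.
Compare {P1, P4}: its best feasible assignment gives total 135.
Compare {P3, P4}: its best feasible assignment gives total 141.
Every other set of open sites that can feasibly serve all demand totals ≥ 135 even under its best assignment. Minimum: 116.

116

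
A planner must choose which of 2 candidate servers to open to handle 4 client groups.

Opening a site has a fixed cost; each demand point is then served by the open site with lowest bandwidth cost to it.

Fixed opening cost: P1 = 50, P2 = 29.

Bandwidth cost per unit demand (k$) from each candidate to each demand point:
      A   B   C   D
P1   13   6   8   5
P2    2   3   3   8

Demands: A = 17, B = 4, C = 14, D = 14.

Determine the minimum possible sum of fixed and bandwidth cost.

229

Open {P2}: assign each demand point to its cheapest open site.
  A→P2 17×2=34, B→P2 4×3=12, C→P2 14×3=42, D→P2 14×8=112
  bandwidth cost 200, fixed 29 → total 229.
Compare {P1, P2}: bandwidth cost 158 + fixed 79 = 237.
Compare {P1}: bandwidth cost 427 + fixed 50 = 477.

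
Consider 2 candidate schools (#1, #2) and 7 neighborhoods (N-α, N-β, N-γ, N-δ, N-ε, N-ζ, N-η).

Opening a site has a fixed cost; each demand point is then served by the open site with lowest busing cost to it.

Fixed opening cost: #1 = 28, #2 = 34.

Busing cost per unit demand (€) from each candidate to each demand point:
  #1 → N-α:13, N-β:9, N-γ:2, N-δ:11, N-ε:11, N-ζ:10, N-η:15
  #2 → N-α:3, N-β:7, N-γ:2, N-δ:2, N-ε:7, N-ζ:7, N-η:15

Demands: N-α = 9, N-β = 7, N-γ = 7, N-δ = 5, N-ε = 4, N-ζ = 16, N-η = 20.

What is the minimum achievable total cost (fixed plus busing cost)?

574

Open {#2}: assign each demand point to its cheapest open site.
  N-α→#2 9×3=27, N-β→#2 7×7=49, N-γ→#2 7×2=14, N-δ→#2 5×2=10, N-ε→#2 4×7=28, N-ζ→#2 16×7=112, N-η→#2 20×15=300
  busing cost 540, fixed 34 → total 574.
Compare {#1, #2}: busing cost 540 + fixed 62 = 602.
Compare {#1}: busing cost 753 + fixed 28 = 781.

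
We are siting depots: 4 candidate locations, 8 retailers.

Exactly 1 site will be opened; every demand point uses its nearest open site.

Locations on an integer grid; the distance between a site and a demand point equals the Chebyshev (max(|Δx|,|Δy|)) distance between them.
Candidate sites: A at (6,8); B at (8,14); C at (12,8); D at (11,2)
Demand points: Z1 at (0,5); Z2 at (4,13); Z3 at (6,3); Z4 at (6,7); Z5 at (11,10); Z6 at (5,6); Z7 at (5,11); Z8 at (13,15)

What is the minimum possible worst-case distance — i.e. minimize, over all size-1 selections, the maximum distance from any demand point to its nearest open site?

Open {A}.
  Farthest demand point is Z8 at distance 7 (to A); all others are ≤ 7.
With {B} the worst case is 11.
With {C} the worst case is 12.
No size-1 selection achieves below 7.

7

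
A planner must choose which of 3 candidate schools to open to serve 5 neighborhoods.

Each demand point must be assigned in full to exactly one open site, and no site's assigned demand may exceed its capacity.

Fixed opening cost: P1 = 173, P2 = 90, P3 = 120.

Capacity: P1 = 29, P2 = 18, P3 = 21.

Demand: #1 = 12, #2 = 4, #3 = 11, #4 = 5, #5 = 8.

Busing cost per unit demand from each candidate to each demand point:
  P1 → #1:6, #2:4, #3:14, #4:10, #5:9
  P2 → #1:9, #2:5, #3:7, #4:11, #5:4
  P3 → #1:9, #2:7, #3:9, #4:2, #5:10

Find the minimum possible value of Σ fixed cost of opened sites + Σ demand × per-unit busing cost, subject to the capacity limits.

Open {P1, P2}; cheapest assignment that respects the capacities:
  P1 (cap 29, load 29): #1, #2, #4, #5 — cost 12×6 + 4×4 + 5×10 + 8×9 = 210
  P2 (cap 18, load 11): #3 — cost 11×7 = 77
  Shipping 287, fixed 263 → total 550.
  Any other capacity-feasible assignment to {P1, P2} ships for at least 287.
Compare {P1, P3}: its best feasible assignment gives total 562.
Compare {P1, P2, P3}: its best feasible assignment gives total 612.
Every other set of open sites that can feasibly serve all demand totals ≥ 562 even under its best assignment. Minimum: 550.

550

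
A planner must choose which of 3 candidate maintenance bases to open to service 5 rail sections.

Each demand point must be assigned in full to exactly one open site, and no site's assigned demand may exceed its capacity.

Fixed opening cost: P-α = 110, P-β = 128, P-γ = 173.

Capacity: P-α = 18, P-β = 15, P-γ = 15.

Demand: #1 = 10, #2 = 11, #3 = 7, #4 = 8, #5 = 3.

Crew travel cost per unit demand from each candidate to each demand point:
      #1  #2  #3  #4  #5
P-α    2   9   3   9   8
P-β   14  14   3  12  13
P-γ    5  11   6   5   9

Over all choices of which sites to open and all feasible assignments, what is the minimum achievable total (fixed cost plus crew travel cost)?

Open {P-α, P-β, P-γ}; cheapest assignment that respects the capacities:
  P-α (cap 18, load 18): #1, #4 — cost 10×2 + 8×9 = 92
  P-β (cap 15, load 7): #3 — cost 7×3 = 21
  P-γ (cap 15, load 14): #2, #5 — cost 11×11 + 3×9 = 148
  Shipping 261, fixed 411 → total 672.
  Any other capacity-feasible assignment to {P-α, P-β, P-γ} ships for at least 261.
Total demand is 39 and no other set of sites has combined capacity ≥ 39, so {P-α, P-β, P-γ} is the only feasible choice of open sites. Minimum: 672.

672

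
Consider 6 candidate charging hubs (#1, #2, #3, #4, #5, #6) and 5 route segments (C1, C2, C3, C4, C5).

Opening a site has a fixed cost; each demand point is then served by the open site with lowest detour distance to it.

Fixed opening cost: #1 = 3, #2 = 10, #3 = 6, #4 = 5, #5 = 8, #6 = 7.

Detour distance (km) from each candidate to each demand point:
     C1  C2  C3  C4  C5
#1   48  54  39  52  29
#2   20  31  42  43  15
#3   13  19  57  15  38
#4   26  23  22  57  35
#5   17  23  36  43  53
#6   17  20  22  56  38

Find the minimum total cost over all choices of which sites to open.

105

Open {#2, #3, #4}: assign each demand point to its cheapest open site.
  C1→#3 13, C2→#3 19, C3→#4 22, C4→#3 15, C5→#2 15
  detour distance 84, fixed 21 → total 105.
Compare {#2, #3, #6}: detour distance 84 + fixed 23 = 107.
Compare {#1, #2, #3, #4}: detour distance 84 + fixed 24 = 108.
Compare {#1, #2, #3, #6}: detour distance 84 + fixed 26 = 110.
All other subsets cost ≥ 107. Minimum total cost: 105.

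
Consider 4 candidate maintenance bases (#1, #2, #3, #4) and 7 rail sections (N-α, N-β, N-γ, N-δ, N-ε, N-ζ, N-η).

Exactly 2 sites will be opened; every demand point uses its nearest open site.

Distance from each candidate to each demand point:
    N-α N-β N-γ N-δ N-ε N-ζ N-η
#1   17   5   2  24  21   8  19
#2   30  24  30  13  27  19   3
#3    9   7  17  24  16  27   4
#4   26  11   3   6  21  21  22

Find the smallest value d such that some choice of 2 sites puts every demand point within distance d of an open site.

Open {#2, #3}.
  Farthest demand point is N-ζ at distance 19 (to #2); all others are ≤ 19.
With {#1, #2} the worst case is 21.
With {#1, #4} the worst case is 21.
No size-2 selection achieves below 19.

19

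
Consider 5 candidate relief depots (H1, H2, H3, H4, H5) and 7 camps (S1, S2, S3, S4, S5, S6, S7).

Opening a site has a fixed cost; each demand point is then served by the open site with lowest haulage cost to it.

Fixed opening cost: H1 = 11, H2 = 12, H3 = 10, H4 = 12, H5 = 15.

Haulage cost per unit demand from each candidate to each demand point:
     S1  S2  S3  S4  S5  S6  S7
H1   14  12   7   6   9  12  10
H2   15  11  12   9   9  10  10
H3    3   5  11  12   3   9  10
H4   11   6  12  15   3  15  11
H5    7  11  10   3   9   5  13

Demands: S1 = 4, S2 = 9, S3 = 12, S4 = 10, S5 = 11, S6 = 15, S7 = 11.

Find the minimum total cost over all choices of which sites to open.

Open {H1, H3, H5}: assign each demand point to its cheapest open site.
  S1→H3 4×3=12, S2→H3 9×5=45, S3→H1 12×7=84, S4→H5 10×3=30, S5→H3 11×3=33, S6→H5 15×5=75, S7→H1 11×10=110
  haulage cost 389, fixed 36 → total 425.
Compare {H1, H2, H3, H5}: haulage cost 389 + fixed 48 = 437.
Compare {H1, H3, H4, H5}: haulage cost 389 + fixed 48 = 437.
Compare {H1, H2, H3, H4, H5}: haulage cost 389 + fixed 60 = 449.
All other subsets cost ≥ 437. Minimum total cost: 425.

425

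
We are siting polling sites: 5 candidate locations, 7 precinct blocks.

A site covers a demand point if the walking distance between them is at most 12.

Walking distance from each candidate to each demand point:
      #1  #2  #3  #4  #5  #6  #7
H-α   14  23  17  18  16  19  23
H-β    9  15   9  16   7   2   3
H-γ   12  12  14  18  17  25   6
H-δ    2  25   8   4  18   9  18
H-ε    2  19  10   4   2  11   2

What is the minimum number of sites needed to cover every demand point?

2

Coverage sets (demand points within 12 of each site):
  H-α: {}
  H-β: {#1, #3, #5, #6, #7}
  H-γ: {#1, #2, #7}
  H-δ: {#1, #3, #4, #6}
  H-ε: {#1, #3, #4, #5, #6, #7}
No single site covers all 7 demand points.
But {H-γ, H-ε} covers everything, so the minimum is 2.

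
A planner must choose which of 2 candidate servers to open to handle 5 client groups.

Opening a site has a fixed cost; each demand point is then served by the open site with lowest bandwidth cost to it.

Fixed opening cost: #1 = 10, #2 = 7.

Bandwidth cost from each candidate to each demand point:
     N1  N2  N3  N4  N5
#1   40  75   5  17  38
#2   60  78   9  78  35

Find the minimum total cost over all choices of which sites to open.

Open {#1}: assign each demand point to its cheapest open site.
  N1→#1 40, N2→#1 75, N3→#1 5, N4→#1 17, N5→#1 38
  bandwidth cost 175, fixed 10 → total 185.
Compare {#1, #2}: bandwidth cost 172 + fixed 17 = 189.
Compare {#2}: bandwidth cost 260 + fixed 7 = 267.

185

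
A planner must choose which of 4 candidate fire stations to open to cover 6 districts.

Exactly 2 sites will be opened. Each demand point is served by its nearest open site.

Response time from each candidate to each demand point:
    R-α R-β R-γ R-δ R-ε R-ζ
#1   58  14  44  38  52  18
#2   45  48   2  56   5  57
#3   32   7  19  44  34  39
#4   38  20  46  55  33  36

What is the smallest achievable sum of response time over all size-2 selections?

122

Open {#1, #2}.
  R-α→#2 45, R-β→#1 14, R-γ→#2 2, R-δ→#1 38, R-ε→#2 5, R-ζ→#1 18  ⇒ total 122.
Compare {#2, #3}: total 129.
Compare {#1, #3}: total 148.
No size-2 selection does better; minimum is 122.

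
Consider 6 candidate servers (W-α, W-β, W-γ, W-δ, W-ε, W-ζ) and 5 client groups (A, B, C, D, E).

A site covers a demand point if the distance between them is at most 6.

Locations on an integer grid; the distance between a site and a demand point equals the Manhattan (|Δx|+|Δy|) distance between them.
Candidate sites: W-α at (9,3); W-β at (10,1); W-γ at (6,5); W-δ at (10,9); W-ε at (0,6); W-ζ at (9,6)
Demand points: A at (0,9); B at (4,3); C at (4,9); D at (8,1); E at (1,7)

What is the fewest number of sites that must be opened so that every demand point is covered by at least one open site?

Coverage sets (demand points within 6 of each site):
  W-α: {B, D}
  W-β: {D}
  W-γ: {B, C, D}
  W-δ: {C}
  W-ε: {A, E}
  W-ζ: {D}
No single site covers all 5 demand points.
But {W-γ, W-ε} covers everything, so the minimum is 2.

2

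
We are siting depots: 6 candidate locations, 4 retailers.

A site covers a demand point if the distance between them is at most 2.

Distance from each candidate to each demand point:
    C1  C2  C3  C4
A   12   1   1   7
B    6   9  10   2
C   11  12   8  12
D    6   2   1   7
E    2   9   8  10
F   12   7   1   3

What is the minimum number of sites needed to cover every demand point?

3

Coverage sets (demand points within 2 of each site):
  A: {C2, C3}
  B: {C4}
  C: {}
  D: {C2, C3}
  E: {C1}
  F: {C3}
No 2 sites suffice: every size-2 union leaves at least one demand point uncovered.
But {A, B, E} covers everything, so the minimum is 3.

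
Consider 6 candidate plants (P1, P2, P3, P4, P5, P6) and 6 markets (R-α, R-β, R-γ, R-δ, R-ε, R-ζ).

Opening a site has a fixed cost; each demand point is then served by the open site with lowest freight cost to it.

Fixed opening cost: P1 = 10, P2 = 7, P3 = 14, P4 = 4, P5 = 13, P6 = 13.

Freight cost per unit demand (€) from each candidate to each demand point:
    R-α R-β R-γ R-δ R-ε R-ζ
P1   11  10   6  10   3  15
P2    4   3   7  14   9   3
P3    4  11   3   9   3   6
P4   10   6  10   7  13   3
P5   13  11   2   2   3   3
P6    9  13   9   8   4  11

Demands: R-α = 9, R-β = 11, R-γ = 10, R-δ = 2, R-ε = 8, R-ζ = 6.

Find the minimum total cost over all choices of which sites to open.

Open {P2, P5}: assign each demand point to its cheapest open site.
  R-α→P2 9×4=36, R-β→P2 11×3=33, R-γ→P5 10×2=20, R-δ→P5 2×2=4, R-ε→P5 8×3=24, R-ζ→P2 6×3=18
  freight cost 135, fixed 20 → total 155.
Compare {P2, P4, P5}: freight cost 135 + fixed 24 = 159.
Compare {P1, P2, P5}: freight cost 135 + fixed 30 = 165.
Compare {P2, P5, P6}: freight cost 135 + fixed 33 = 168.
All other subsets cost ≥ 159. Minimum total cost: 155.

155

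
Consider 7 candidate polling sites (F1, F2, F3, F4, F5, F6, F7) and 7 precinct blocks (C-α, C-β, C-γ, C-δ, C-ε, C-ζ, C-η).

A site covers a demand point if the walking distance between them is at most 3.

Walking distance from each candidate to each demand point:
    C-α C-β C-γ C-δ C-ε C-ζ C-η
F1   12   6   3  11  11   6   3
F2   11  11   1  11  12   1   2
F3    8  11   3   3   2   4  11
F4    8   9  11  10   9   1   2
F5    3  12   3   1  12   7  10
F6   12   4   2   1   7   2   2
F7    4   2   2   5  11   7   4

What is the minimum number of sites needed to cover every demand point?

Coverage sets (demand points within 3 of each site):
  F1: {C-γ, C-η}
  F2: {C-γ, C-ζ, C-η}
  F3: {C-γ, C-δ, C-ε}
  F4: {C-ζ, C-η}
  F5: {C-α, C-γ, C-δ}
  F6: {C-γ, C-δ, C-ζ, C-η}
  F7: {C-β, C-γ}
No 3 sites suffice: every size-3 union leaves at least one demand point uncovered.
But {F2, F3, F5, F7} covers everything, so the minimum is 4.

4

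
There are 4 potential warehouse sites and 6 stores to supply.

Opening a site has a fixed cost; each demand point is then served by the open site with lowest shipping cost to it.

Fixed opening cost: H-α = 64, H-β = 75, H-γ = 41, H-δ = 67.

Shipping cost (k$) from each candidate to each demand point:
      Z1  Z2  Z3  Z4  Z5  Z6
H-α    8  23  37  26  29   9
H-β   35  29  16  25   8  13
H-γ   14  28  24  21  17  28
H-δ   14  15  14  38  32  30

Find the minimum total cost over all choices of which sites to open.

173

Open {H-γ}: assign each demand point to its cheapest open site.
  Z1→H-γ 14, Z2→H-γ 28, Z3→H-γ 24, Z4→H-γ 21, Z5→H-γ 17, Z6→H-γ 28
  shipping cost 132, fixed 41 → total 173.
Compare {H-α}: shipping cost 132 + fixed 64 = 196.
Compare {H-β}: shipping cost 126 + fixed 75 = 201.
Compare {H-α, H-γ}: shipping cost 102 + fixed 105 = 207.
All other subsets cost ≥ 196. Minimum total cost: 173.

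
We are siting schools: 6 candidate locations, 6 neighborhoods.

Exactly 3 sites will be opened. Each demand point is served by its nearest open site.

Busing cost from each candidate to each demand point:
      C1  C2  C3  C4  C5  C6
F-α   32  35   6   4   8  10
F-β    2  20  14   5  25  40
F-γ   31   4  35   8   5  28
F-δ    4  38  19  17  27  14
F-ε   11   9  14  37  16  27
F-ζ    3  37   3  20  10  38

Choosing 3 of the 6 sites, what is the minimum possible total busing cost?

Open {F-α, F-γ, F-ζ}.
  C1→F-ζ 3, C2→F-γ 4, C3→F-ζ 3, C4→F-α 4, C5→F-γ 5, C6→F-α 10  ⇒ total 29.
Compare {F-α, F-β, F-γ}: total 31.
Compare {F-α, F-γ, F-δ}: total 33.
No size-3 selection does better; minimum is 29.

29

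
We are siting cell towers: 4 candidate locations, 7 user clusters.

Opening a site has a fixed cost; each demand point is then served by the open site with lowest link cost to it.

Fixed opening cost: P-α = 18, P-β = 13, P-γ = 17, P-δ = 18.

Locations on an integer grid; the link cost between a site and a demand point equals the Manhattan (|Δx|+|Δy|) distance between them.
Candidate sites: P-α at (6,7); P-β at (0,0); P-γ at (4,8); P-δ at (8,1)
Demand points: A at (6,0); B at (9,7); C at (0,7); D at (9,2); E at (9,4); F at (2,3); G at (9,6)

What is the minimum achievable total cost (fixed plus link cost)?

Open {P-α}: assign each demand point to its cheapest open site.
  A→P-α 7, B→P-α 3, C→P-α 6, D→P-α 8, E→P-α 6, F→P-α 8, G→P-α 4
  link cost 42, fixed 18 → total 60.
Compare {P-δ}: link cost 44 + fixed 18 = 62.
Compare {P-β, P-δ}: link cost 34 + fixed 31 = 65.
Compare {P-α, P-δ}: link cost 30 + fixed 36 = 66.
All other subsets cost ≥ 62. Minimum total cost: 60.

60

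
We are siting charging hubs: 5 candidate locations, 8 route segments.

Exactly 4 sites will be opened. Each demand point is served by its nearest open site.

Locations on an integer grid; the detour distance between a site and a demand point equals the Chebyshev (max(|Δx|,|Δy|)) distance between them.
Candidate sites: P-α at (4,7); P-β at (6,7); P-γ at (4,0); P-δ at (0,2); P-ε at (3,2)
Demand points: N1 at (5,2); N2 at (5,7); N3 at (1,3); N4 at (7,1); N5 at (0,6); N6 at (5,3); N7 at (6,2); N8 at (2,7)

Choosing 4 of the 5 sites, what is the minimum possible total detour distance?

17

Open {P-α, P-γ, P-δ, P-ε}.
  N1→P-γ 2, N2→P-α 1, N3→P-δ 1, N4→P-γ 3, N5→P-α 4, N6→P-ε 2, N7→P-γ 2, N8→P-α 2  ⇒ total 17.
Compare {P-α, P-β, P-γ, P-δ}: total 18.
Compare {P-α, P-β, P-γ, P-ε}: total 18.
No size-4 selection does better; minimum is 17.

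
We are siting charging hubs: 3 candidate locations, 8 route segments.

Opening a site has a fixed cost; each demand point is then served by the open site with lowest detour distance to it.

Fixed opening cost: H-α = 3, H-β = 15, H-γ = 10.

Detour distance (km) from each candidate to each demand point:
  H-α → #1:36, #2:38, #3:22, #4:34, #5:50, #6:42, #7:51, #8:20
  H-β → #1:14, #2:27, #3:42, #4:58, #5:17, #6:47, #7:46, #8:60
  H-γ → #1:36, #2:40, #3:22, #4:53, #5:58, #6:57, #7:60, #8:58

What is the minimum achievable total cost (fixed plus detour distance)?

240

Open {H-α, H-β}: assign each demand point to its cheapest open site.
  #1→H-β 14, #2→H-β 27, #3→H-α 22, #4→H-α 34, #5→H-β 17, #6→H-α 42, #7→H-β 46, #8→H-α 20
  detour distance 222, fixed 18 → total 240.
Compare {H-α, H-β, H-γ}: detour distance 222 + fixed 28 = 250.
Compare {H-α}: detour distance 293 + fixed 3 = 296.
Compare {H-α, H-γ}: detour distance 293 + fixed 13 = 306.
All other subsets cost ≥ 250. Minimum total cost: 240.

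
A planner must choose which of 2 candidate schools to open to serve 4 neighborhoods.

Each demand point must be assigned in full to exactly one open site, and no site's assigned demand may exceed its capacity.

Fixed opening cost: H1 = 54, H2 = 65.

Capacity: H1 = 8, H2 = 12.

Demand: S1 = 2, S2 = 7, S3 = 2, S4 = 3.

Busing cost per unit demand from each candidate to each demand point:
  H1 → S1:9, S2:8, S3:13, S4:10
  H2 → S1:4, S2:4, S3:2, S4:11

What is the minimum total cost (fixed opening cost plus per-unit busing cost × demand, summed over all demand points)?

189

Open {H1, H2}; cheapest assignment that respects the capacities:
  H1 (cap 8, load 3): S4 — cost 3×10 = 30
  H2 (cap 12, load 11): S1, S2, S3 — cost 2×4 + 7×4 + 2×2 = 40
  Shipping 70, fixed 119 → total 189.
  Any other capacity-feasible assignment to {H1, H2} ships for at least 70.
Total demand is 14 and no other set of sites has combined capacity ≥ 14, so {H1, H2} is the only feasible choice of open sites. Minimum: 189.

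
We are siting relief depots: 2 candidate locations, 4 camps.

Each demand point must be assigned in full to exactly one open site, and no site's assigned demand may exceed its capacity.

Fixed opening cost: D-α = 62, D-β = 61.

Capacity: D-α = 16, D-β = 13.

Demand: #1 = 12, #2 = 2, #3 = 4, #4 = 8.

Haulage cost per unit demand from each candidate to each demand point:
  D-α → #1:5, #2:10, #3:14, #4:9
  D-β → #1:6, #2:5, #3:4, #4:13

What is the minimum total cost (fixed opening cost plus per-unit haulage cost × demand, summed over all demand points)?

323

Open {D-α, D-β}; cheapest assignment that respects the capacities:
  D-α (cap 16, load 14): #1, #2 — cost 12×5 + 2×10 = 80
  D-β (cap 13, load 12): #3, #4 — cost 4×4 + 8×13 = 120
  Shipping 200, fixed 123 → total 323.
  Any other capacity-feasible assignment to {D-α, D-β} ships for at least 200.
Total demand is 26 and no other set of sites has combined capacity ≥ 26, so {D-α, D-β} is the only feasible choice of open sites. Minimum: 323.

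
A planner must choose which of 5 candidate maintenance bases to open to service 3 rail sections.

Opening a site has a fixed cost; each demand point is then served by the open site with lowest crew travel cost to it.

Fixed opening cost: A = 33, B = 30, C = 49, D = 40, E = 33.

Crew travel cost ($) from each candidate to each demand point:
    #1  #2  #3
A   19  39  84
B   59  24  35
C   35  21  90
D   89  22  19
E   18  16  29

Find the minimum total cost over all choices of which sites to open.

96

Open {E}: assign each demand point to its cheapest open site.
  #1→E 18, #2→E 16, #3→E 29
  crew travel cost 63, fixed 33 → total 96.
Compare {B, E}: crew travel cost 63 + fixed 63 = 126.
Compare {D, E}: crew travel cost 53 + fixed 73 = 126.
Compare {A, E}: crew travel cost 63 + fixed 66 = 129.
All other subsets cost ≥ 126. Minimum total cost: 96.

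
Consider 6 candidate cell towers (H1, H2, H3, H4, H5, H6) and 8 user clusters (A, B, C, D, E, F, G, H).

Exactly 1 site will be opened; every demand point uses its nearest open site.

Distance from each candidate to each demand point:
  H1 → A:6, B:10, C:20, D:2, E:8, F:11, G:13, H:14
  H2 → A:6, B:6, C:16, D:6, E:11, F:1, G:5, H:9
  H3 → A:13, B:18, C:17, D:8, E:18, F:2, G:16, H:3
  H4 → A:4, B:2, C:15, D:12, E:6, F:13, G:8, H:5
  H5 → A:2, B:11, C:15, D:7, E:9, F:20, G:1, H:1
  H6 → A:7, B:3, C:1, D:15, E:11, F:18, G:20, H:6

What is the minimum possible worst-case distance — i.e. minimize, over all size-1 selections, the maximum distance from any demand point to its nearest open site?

15

Open {H4}.
  Farthest demand point is C at distance 15 (to H4); all others are ≤ 15.
With {H2} the worst case is 16.
With {H3} the worst case is 18.
No size-1 selection achieves below 15.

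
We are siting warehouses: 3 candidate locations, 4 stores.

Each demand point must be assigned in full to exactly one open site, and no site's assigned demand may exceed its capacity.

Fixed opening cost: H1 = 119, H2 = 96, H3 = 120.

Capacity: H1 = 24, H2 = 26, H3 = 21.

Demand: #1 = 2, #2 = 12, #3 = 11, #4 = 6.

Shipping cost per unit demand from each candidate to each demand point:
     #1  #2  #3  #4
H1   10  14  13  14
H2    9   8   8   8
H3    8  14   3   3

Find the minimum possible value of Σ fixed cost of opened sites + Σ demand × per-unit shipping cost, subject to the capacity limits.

379

Open {H2, H3}; cheapest assignment that respects the capacities:
  H2 (cap 26, load 12): #2 — cost 12×8 = 96
  H3 (cap 21, load 19): #1, #3, #4 — cost 2×8 + 11×3 + 6×3 = 67
  Shipping 163, fixed 216 → total 379.
  Any other capacity-feasible assignment to {H2, H3} ships for at least 163.
Compare {H1, H3}: its best feasible assignment gives total 474.
Compare {H1, H2, H3}: its best feasible assignment gives total 498.
Every other set of open sites that can feasibly serve all demand totals ≥ 474 even under its best assignment. Minimum: 379.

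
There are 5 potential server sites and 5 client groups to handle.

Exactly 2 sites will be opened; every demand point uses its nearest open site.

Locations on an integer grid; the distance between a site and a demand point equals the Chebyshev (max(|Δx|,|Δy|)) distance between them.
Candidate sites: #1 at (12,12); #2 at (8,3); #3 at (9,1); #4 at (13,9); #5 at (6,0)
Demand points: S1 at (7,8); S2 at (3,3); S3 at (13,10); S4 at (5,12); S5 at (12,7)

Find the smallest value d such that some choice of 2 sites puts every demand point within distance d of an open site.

7

Open {#1, #2}.
  Farthest demand point is S4 at distance 7 (to #1); all others are ≤ 7.
With {#1, #3} the worst case is 7.
With {#1, #5} the worst case is 7.
No size-2 selection achieves below 7.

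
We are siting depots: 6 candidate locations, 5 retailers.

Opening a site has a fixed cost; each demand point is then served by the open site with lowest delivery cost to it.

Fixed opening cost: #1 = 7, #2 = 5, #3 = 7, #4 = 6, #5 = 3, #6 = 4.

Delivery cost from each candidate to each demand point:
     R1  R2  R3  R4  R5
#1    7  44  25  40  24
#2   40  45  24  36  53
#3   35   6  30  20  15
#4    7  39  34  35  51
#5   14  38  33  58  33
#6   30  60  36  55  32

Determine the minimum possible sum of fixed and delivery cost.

87

Open {#1, #3}: assign each demand point to its cheapest open site.
  R1→#1 7, R2→#3 6, R3→#1 25, R4→#3 20, R5→#3 15
  delivery cost 73, fixed 14 → total 87.
Compare {#1, #3, #5}: delivery cost 73 + fixed 17 = 90.
Compare {#2, #3, #4}: delivery cost 72 + fixed 18 = 90.
Compare {#3, #4}: delivery cost 78 + fixed 13 = 91.
All other subsets cost ≥ 90. Minimum total cost: 87.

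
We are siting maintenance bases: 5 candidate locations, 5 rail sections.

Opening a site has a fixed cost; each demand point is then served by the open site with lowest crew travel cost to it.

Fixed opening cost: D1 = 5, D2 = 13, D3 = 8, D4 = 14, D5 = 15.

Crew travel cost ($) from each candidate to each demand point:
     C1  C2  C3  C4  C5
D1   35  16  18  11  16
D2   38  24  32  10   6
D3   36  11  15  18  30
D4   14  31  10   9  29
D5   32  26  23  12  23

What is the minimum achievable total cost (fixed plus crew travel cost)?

Open {D1, D4}: assign each demand point to its cheapest open site.
  C1→D4 14, C2→D1 16, C3→D4 10, C4→D4 9, C5→D1 16
  crew travel cost 65, fixed 19 → total 84.
Compare {D2, D3, D4}: crew travel cost 50 + fixed 35 = 85.
Compare {D1, D2, D4}: crew travel cost 55 + fixed 32 = 87.
Compare {D1, D3, D4}: crew travel cost 60 + fixed 27 = 87.
All other subsets cost ≥ 85. Minimum total cost: 84.

84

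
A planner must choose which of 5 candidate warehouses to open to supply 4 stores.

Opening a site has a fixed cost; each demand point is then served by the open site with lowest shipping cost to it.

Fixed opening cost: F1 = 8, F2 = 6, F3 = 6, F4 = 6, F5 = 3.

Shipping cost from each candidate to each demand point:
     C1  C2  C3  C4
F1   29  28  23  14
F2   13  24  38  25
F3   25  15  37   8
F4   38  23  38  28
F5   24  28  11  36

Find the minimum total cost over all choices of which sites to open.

Open {F2, F3, F5}: assign each demand point to its cheapest open site.
  C1→F2 13, C2→F3 15, C3→F5 11, C4→F3 8
  shipping cost 47, fixed 15 → total 62.
Compare {F3, F5}: shipping cost 58 + fixed 9 = 67.
Compare {F2, F3, F4, F5}: shipping cost 47 + fixed 21 = 68.
Compare {F1, F2, F3, F5}: shipping cost 47 + fixed 23 = 70.
All other subsets cost ≥ 67. Minimum total cost: 62.

62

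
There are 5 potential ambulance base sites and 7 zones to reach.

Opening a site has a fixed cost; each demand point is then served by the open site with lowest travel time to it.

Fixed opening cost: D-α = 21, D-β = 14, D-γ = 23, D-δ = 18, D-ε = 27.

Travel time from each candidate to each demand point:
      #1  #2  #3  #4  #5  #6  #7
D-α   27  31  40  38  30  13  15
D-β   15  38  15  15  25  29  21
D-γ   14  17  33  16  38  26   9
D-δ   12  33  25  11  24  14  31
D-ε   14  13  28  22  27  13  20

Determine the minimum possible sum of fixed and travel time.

Open {D-γ, D-δ}: assign each demand point to its cheapest open site.
  #1→D-δ 12, #2→D-γ 17, #3→D-δ 25, #4→D-δ 11, #5→D-δ 24, #6→D-δ 14, #7→D-γ 9
  travel time 112, fixed 41 → total 153.
Compare {D-β, D-ε}: travel time 115 + fixed 41 = 156.
Compare {D-β, D-γ, D-δ}: travel time 102 + fixed 55 = 157.
Compare {D-β, D-γ}: travel time 121 + fixed 37 = 158.
All other subsets cost ≥ 156. Minimum total cost: 153.

153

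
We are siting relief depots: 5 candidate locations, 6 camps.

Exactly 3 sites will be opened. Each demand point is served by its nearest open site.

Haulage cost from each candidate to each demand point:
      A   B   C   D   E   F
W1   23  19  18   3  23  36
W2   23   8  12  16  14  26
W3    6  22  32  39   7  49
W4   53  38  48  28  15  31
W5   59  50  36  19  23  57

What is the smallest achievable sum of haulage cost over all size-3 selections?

Open {W1, W2, W3}.
  A→W3 6, B→W2 8, C→W2 12, D→W1 3, E→W3 7, F→W2 26  ⇒ total 62.
Compare {W2, W3, W4}: total 75.
Compare {W2, W3, W5}: total 75.
No size-3 selection does better; minimum is 62.

62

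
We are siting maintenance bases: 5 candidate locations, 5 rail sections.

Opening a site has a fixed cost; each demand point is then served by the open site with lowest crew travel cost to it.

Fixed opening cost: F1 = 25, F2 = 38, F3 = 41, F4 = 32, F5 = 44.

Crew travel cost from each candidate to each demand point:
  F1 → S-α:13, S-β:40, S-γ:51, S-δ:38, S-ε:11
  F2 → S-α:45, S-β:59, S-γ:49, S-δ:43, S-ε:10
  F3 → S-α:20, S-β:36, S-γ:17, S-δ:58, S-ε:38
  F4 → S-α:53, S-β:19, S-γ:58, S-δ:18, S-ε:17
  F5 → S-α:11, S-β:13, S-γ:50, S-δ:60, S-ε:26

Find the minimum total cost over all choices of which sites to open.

Open {F3, F4}: assign each demand point to its cheapest open site.
  S-α→F3 20, S-β→F4 19, S-γ→F3 17, S-δ→F4 18, S-ε→F4 17
  crew travel cost 91, fixed 73 → total 164.
Compare {F1, F4}: crew travel cost 112 + fixed 57 = 169.
Compare {F1, F3, F4}: crew travel cost 78 + fixed 98 = 176.
Compare {F1}: crew travel cost 153 + fixed 25 = 178.
All other subsets cost ≥ 169. Minimum total cost: 164.

164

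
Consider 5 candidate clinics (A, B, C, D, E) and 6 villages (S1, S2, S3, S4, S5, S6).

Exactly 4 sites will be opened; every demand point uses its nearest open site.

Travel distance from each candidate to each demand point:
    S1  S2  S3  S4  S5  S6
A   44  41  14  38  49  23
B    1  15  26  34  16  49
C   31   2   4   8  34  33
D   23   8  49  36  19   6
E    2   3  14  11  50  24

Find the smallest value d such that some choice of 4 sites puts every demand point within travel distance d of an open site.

16

Open {A, B, C, D}.
  Farthest demand point is S5 at travel distance 16 (to B); all others are ≤ 16.
With {A, B, D, E} the worst case is 16.
With {B, C, D, E} the worst case is 16.
No size-4 selection achieves below 16.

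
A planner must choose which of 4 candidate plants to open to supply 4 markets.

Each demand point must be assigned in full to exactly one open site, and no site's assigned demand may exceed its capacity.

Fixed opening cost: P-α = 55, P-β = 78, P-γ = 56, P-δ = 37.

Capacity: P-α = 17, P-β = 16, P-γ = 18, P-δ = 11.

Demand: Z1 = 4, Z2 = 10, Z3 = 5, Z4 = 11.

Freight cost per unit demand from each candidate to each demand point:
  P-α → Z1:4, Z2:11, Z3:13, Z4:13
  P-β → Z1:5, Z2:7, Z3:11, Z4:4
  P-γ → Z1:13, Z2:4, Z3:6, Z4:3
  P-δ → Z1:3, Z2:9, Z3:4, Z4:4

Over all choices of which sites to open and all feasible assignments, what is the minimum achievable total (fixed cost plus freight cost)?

Open {P-β, P-γ}; cheapest assignment that respects the capacities:
  P-β (cap 16, load 15): Z1, Z4 — cost 4×5 + 11×4 = 64
  P-γ (cap 18, load 15): Z2, Z3 — cost 10×4 + 5×6 = 70
  Shipping 134, fixed 134 → total 268.
  Any other capacity-feasible assignment to {P-β, P-γ} ships for at least 134.
Compare {P-α, P-γ, P-δ}: its best feasible assignment gives total 278.
Compare {P-β, P-γ, P-δ}: its best feasible assignment gives total 287.
Every other set of open sites that can feasibly serve all demand totals ≥ 278 even under its best assignment. Minimum: 268.

268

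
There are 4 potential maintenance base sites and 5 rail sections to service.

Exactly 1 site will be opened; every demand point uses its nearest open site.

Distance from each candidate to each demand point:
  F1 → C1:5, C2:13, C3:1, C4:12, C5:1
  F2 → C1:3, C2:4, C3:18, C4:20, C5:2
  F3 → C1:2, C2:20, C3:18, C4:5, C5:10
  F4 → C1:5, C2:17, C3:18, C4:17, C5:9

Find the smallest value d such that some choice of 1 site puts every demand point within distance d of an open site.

13

Open {F1}.
  Farthest demand point is C2 at distance 13 (to F1); all others are ≤ 13.
With {F4} the worst case is 18.
With {F2} the worst case is 20.
No size-1 selection achieves below 13.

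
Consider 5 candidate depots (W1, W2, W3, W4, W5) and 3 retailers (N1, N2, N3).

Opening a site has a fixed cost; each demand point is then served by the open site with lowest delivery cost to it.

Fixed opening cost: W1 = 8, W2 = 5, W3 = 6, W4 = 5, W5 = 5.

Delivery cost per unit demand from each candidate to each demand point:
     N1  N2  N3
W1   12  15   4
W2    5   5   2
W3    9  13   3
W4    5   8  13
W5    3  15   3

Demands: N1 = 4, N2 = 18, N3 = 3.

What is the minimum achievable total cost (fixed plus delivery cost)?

Open {W2, W5}: assign each demand point to its cheapest open site.
  N1→W5 4×3=12, N2→W2 18×5=90, N3→W2 3×2=6
  delivery cost 108, fixed 10 → total 118.
Compare {W2}: delivery cost 116 + fixed 5 = 121.
Compare {W2, W4, W5}: delivery cost 108 + fixed 15 = 123.
Compare {W2, W3, W5}: delivery cost 108 + fixed 16 = 124.
All other subsets cost ≥ 121. Minimum total cost: 118.

118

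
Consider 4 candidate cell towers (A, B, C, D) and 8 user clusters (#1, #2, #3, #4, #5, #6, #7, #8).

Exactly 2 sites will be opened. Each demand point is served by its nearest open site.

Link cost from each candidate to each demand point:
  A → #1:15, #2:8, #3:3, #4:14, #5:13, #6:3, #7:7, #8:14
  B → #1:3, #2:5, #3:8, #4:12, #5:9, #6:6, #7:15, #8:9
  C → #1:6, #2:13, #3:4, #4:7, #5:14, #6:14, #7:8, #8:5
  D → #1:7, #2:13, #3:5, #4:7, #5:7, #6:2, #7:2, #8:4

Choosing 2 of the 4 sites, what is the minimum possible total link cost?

Open {B, D}.
  #1→B 3, #2→B 5, #3→D 5, #4→D 7, #5→D 7, #6→D 2, #7→D 2, #8→D 4  ⇒ total 35.
Compare {A, D}: total 40.
Compare {C, D}: total 45.
No size-2 selection does better; minimum is 35.

35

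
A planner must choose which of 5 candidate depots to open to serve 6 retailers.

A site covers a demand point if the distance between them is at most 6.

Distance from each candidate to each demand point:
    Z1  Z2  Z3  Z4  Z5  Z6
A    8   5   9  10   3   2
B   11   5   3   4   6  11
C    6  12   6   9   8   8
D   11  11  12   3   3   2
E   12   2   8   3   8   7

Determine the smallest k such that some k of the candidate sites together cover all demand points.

3

Coverage sets (demand points within 6 of each site):
  A: {Z2, Z5, Z6}
  B: {Z2, Z3, Z4, Z5}
  C: {Z1, Z3}
  D: {Z4, Z5, Z6}
  E: {Z2, Z4}
No 2 sites suffice: every size-2 union leaves at least one demand point uncovered.
But {A, B, C} covers everything, so the minimum is 3.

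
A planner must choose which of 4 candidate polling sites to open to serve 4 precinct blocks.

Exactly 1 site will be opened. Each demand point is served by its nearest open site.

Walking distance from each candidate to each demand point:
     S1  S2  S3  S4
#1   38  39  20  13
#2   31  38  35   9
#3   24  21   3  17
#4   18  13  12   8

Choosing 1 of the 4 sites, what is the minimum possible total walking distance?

51

Open {#4}.
  S1→#4 18, S2→#4 13, S3→#4 12, S4→#4 8  ⇒ total 51.
Compare {#3}: total 65.
Compare {#1}: total 110.
No size-1 selection does better; minimum is 51.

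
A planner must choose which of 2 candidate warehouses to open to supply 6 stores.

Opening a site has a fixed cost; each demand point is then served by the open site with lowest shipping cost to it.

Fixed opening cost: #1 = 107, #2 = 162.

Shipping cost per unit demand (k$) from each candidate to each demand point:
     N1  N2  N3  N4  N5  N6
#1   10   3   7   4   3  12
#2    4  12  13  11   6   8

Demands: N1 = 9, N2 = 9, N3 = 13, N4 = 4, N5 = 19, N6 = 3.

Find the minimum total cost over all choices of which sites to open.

424

Open {#1}: assign each demand point to its cheapest open site.
  N1→#1 9×10=90, N2→#1 9×3=27, N3→#1 13×7=91, N4→#1 4×4=16, N5→#1 19×3=57, N6→#1 3×12=36
  shipping cost 317, fixed 107 → total 424.
Compare {#1, #2}: shipping cost 251 + fixed 269 = 520.
Compare {#2}: shipping cost 495 + fixed 162 = 657.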